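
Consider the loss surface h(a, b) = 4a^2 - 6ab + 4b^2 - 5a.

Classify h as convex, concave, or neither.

convex

h is quadratic, so its Hessian is the constant matrix H = [[8, -6], [-6, 8]].
det(H) = 28, tr(H) = 16.
det(H) > 0 and tr(H) > 0, so H is positive definite everywhere: convex.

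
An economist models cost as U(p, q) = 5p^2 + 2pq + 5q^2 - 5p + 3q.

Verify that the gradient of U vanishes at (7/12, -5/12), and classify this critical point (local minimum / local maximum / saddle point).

∇U = (10p + 2q - 5, 2p + 10q + 3); substituting (7/12, -5/12) gives ∇U = (0, 0), so (7/12, -5/12) is indeed a critical point.
The Hessian of U is constant: H = [[10, 2], [2, 10]].
det(H) = 10·10 − 2² = 96.
det(H) > 0 and tr(H) = 20 > 0, so H is positive definite and the point is a local minimum.

local minimum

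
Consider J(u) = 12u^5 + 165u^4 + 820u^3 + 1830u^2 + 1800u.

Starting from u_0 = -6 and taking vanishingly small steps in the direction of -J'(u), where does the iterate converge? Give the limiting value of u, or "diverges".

J'(u) = 60(u + 1)(u + 2)(u + 3)(u + 5), so J'(-6) = 3600.
Gradient descent moves in the -J' direction, i.e. u is decreasing.
There is no critical point below u=-6, and J' keeps the same sign, so the iterate runs off to −∞.

diverges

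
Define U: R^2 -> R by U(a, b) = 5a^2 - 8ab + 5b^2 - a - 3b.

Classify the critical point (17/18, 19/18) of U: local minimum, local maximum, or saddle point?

local minimum

The Hessian of U is constant: H = [[10, -8], [-8, 10]].
det(H) = 10·10 − (-8)² = 36.
det(H) > 0 and tr(H) = 20 > 0, so H is positive definite and the point is a local minimum.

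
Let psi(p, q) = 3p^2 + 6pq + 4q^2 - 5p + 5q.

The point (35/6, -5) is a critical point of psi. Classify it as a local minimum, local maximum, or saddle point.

local minimum

The Hessian of psi is constant: H = [[6, 6], [6, 8]].
det(H) = 6·8 − 6² = 12.
det(H) > 0 and tr(H) = 14 > 0, so H is positive definite and the point is a local minimum.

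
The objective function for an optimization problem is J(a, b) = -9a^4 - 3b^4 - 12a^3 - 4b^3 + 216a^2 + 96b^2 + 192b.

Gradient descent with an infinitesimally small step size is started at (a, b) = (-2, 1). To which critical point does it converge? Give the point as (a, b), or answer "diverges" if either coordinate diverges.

(0, -1)

J is separable, so gradient descent decouples: a follows -∂J/∂a, b follows -∂J/∂b.
∂J/∂a = -36a(a - 3)(a + 4); at a=-2 this is -720, so a increases.
∂J/∂b = -12(b - 4)(b + 1)(b + 4); at b=1 this is 360, so b decreases.
a converges to its nearest critical value 0 (a local min of the a-part); b converges to -1. The iterate converges to (0, -1).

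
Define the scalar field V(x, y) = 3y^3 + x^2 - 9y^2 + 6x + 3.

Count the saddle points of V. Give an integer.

1

V separates as a function of x plus a function of y, so ∇V=0 decouples.
∂V/∂x = 2(x + 3) = 0 at x ∈ {-3}; ∂V/∂y = 9y(y - 2) = 0 at y ∈ {0, 2}.
The Hessian is diagonal: diag(V_xx, V_yy). Second derivatives: V_xx(-3)=2; V_yy(0)=-18, V_yy(2)=18.
Saddle points occur where the two diagonal entries have opposite signs: (-3, 0). Count: 1.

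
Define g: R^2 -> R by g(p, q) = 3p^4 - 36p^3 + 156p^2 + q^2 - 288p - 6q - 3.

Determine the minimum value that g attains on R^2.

g(p,q) separates as A(p) + B(q) − 3, so its minimum is min A + min B − 3.
A'(p) = 12(p - 4)(p - 3)(p - 2) vanishes at p ∈ {2, 3, 4}; B'(q) = 2q - 6 vanishes at q ∈ {3}.
Local minima of A (where A''>0): A(2)=-192, A(4)=-192. Local minima of B: B(3)=-9.
So the global minimum of g is A(2) + B(3) − 3 = -192 − 9 − 3 = -204, attained at (2, 3).

-204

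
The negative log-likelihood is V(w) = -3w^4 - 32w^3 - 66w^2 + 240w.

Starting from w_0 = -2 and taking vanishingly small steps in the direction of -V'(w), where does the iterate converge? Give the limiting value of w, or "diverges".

-4

V'(w) = -12(w - 1)(w + 4)(w + 5), so V'(-2) = 216.
Gradient descent moves in the -V' direction, i.e. w is decreasing.
The nearest critical point in that direction is w = -4, where V'' = 60 > 0 (a local minimum). The iterate converges there.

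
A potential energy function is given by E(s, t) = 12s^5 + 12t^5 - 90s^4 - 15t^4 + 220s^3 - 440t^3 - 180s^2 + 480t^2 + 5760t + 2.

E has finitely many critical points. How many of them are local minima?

4

E separates as a function of s plus a function of t, so ∇E=0 decouples.
∂E/∂s = 60s(s - 3)(s - 2)(s - 1) = 0 at s ∈ {0, 1, 2, 3}; ∂E/∂t = 60(t - 4)(t - 3)(t + 2)(t + 4) = 0 at t ∈ {-4, -2, 3, 4}.
The Hessian is diagonal: diag(E_ss, E_tt). Second derivatives: E_ss(0)=-360, E_ss(1)=120, E_ss(2)=-120, E_ss(3)=360; E_tt(-4)=-6720, E_tt(-2)=3600, E_tt(3)=-2100, E_tt(4)=2880.
Local minima occur where both diagonal entries positive: (1, -2), (1, 4), (3, -2), (3, 4). Count: 4.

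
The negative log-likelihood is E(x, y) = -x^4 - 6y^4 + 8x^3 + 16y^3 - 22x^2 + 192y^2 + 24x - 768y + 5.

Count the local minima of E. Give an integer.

E separates as a function of x plus a function of y, so ∇E=0 decouples.
∂E/∂x = -4(x - 3)(x - 2)(x - 1) = 0 at x ∈ {1, 2, 3}; ∂E/∂y = -24(y - 4)(y - 2)(y + 4) = 0 at y ∈ {-4, 2, 4}.
The Hessian is diagonal: diag(E_xx, E_yy). Second derivatives: E_xx(1)=-8, E_xx(2)=4, E_xx(3)=-8; E_yy(-4)=-1152, E_yy(2)=288, E_yy(4)=-384.
Local minima occur where both diagonal entries positive: (2, 2). Count: 1.

1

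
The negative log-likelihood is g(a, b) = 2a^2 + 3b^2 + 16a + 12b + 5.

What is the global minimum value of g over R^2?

-39

g(a,b) separates as P(a) + Q(b) + 5, so its minimum is min P + min Q + 5.
P'(a) = 4a + 16 vanishes at a ∈ {-4}; Q'(b) = 6b + 12 vanishes at b ∈ {-2}.
Local minima of P (where P''>0): P(-4)=-32. Local minima of Q: Q(-2)=-12.
So the global minimum of g is P(-4) + Q(-2) + 5 = -32 − 12 + 5 = -39, attained at (-4, -2).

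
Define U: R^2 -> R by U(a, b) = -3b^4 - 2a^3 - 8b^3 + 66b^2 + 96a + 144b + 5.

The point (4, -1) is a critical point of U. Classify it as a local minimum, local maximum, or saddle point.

saddle point

The mixed partial ∂²U/∂a∂b is 0, so the Hessian at any point is diag(U_aa, U_bb) = diag(-12a, 12(-3b^2 - 4b + 11)).
At (4, -1): H = diag(-48, 144).
The eigenvalues have opposite signs, so H is indefinite: a saddle point.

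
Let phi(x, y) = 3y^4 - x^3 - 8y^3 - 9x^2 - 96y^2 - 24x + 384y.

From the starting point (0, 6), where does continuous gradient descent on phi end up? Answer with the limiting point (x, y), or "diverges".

phi is separable, so gradient descent decouples: x follows -∂phi/∂x, y follows -∂phi/∂y.
∂phi/∂x = -3(x + 2)(x + 4); at x=0 this is -24, so x increases.
∂phi/∂y = 12(y - 4)(y - 2)(y + 4); at y=6 this is 960, so y decreases.
The x-coordinate has no critical point in that direction and runs off to infinity.

diverges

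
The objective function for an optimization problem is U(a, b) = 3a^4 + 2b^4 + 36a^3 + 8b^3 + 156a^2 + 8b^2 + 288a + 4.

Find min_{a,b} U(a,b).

U(a,b) separates as P(a) + Q(b) + 4, so its minimum is min P + min Q + 4.
P'(a) = 12(a + 2)(a + 3)(a + 4) vanishes at a ∈ {-4, -3, -2}; Q'(b) = 8b(b + 1)(b + 2) vanishes at b ∈ {-2, -1, 0}.
Local minima of P (where P''>0): P(-4)=-192, P(-2)=-192. Local minima of Q: Q(-2)=0, Q(0)=0.
So the global minimum of U is P(-4) + Q(-2) + 4 = -192 + 0 + 4 = -188, attained at (-4, -2).

-188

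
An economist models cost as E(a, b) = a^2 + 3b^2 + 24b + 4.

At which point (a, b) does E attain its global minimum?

E(a,b) separates as P(a) + Q(b) + 4, so its minimum is min P + min Q + 4.
P'(a) = 2a vanishes at a ∈ {0}; Q'(b) = 6b + 24 vanishes at b ∈ {-4}.
Local minima of P (where P''>0): P(0)=0. Local minima of Q: Q(-4)=-48.
So the global minimum of E is P(0) + Q(-4) + 4 = 0 − 48 + 4 = -44, attained at (0, -4).

(0, -4)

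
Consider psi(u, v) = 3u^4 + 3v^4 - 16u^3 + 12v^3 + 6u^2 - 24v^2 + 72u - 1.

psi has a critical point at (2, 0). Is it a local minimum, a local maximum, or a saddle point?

The mixed partial ∂²psi/∂u∂v is 0, so the Hessian at any point is diag(psi_uu, psi_vv) = diag(12(3u^2 - 8u + 1), 12(3v^2 + 6v - 4)).
At (2, 0): H = diag(-36, -48).
Both eigenvalues are negative, so H is negative definite: a local maximum.

local maximum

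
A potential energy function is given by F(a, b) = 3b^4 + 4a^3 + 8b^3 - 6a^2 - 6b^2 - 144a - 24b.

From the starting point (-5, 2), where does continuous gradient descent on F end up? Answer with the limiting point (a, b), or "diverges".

diverges

F is separable, so gradient descent decouples: a follows -∂F/∂a, b follows -∂F/∂b.
∂F/∂a = 12(a - 4)(a + 3); at a=-5 this is 216, so a decreases.
∂F/∂b = 12(b - 1)(b + 1)(b + 2); at b=2 this is 144, so b decreases.
The a-coordinate has no critical point in that direction and runs off to infinity.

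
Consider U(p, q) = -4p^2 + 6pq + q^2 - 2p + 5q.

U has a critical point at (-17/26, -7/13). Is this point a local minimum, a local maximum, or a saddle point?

saddle point

The Hessian of U is constant: H = [[-8, 6], [6, 2]].
det(H) = (-8)·2 − 6² = -52.
Since det(H) < 0, H is indefinite and the critical point is a saddle point.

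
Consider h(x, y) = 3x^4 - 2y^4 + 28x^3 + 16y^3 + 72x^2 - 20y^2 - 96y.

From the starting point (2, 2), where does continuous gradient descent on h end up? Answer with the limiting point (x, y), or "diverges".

h is separable, so gradient descent decouples: x follows -∂h/∂x, y follows -∂h/∂y.
∂h/∂x = 12x(x + 3)(x + 4); at x=2 this is 720, so x decreases.
∂h/∂y = -8(y - 4)(y - 3)(y + 1); at y=2 this is -48, so y increases.
x converges to its nearest critical value 0 (a local min of the x-part); y converges to 3. The iterate converges to (0, 3).

(0, 3)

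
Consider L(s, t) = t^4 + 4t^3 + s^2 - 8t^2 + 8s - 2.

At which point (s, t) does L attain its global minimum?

L(s,t) separates as P(s) + Q(t) − 2, so its minimum is min P + min Q − 2.
P'(s) = 2s + 8 vanishes at s ∈ {-4}; Q'(t) = 4t(t - 1)(t + 4) vanishes at t ∈ {-4, 0, 1}.
Local minima of P (where P''>0): P(-4)=-16. Local minima of Q: Q(-4)=-128, Q(1)=-3.
So the global minimum of L is P(-4) + Q(-4) − 2 = -16 − 128 − 2 = -146, attained at (-4, -4).

(-4, -4)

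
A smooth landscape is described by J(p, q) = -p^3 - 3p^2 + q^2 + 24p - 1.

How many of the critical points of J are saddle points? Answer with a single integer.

1

J separates as a function of p plus a function of q, so ∇J=0 decouples.
∂J/∂p = -3(p - 2)(p + 4) = 0 at p ∈ {-4, 2}; ∂J/∂q = 2q = 0 at q ∈ {0}.
The Hessian is diagonal: diag(J_pp, J_qq). Second derivatives: J_pp(-4)=18, J_pp(2)=-18; J_qq(0)=2.
Saddle points occur where the two diagonal entries have opposite signs: (2, 0). Count: 1.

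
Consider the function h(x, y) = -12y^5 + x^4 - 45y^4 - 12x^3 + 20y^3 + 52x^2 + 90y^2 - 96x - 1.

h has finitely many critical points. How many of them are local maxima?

h separates as a function of x plus a function of y, so ∇h=0 decouples.
∂h/∂x = 4(x - 4)(x - 3)(x - 2) = 0 at x ∈ {2, 3, 4}; ∂h/∂y = -60y(y - 1)(y + 1)(y + 3) = 0 at y ∈ {-3, -1, 0, 1}.
The Hessian is diagonal: diag(h_xx, h_yy). Second derivatives: h_xx(2)=8, h_xx(3)=-4, h_xx(4)=8; h_yy(-3)=1440, h_yy(-1)=-240, h_yy(0)=180, h_yy(1)=-480.
Local maxima occur where both diagonal entries negative: (3, -1), (3, 1). Count: 2.

2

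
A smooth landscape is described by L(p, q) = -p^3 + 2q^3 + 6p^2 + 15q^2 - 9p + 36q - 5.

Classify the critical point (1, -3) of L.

saddle point

The mixed partial ∂²L/∂p∂q is 0, so the Hessian at any point is diag(L_pp, L_qq) = diag(6(-p + 2), 6(2q + 5)).
At (1, -3): H = diag(6, -6).
The eigenvalues have opposite signs, so H is indefinite: a saddle point.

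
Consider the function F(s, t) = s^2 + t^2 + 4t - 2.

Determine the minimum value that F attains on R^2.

F(s,t) separates as P(s) + Q(t) − 2, so its minimum is min P + min Q − 2.
P'(s) = 2s vanishes at s ∈ {0}; Q'(t) = 2(t + 2) vanishes at t ∈ {-2}.
Local minima of P (where P''>0): P(0)=0. Local minima of Q: Q(-2)=-4.
So the global minimum of F is P(0) + Q(-2) − 2 = 0 − 4 − 2 = -6, attained at (0, -2).

-6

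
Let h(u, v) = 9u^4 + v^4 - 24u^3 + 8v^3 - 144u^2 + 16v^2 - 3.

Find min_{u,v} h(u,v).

-1539

h(u,v) separates as P(u) + Q(v) − 3, so its minimum is min P + min Q − 3.
P'(u) = 36u(u - 4)(u + 2) vanishes at u ∈ {-2, 0, 4}; Q'(v) = 4v(v + 2)(v + 4) vanishes at v ∈ {-4, -2, 0}.
Local minima of P (where P''>0): P(-2)=-240, P(4)=-1536. Local minima of Q: Q(-4)=0, Q(0)=0.
So the global minimum of h is P(4) + Q(-4) − 3 = -1536 + 0 − 3 = -1539, attained at (4, -4).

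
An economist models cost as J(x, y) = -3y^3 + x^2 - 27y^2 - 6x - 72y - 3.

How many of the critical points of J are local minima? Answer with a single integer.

J separates as a function of x plus a function of y, so ∇J=0 decouples.
∂J/∂x = 2(x - 3) = 0 at x ∈ {3}; ∂J/∂y = -9(y + 2)(y + 4) = 0 at y ∈ {-4, -2}.
The Hessian is diagonal: diag(J_xx, J_yy). Second derivatives: J_xx(3)=2; J_yy(-4)=18, J_yy(-2)=-18.
Local minima occur where both diagonal entries positive: (3, -4). Count: 1.

1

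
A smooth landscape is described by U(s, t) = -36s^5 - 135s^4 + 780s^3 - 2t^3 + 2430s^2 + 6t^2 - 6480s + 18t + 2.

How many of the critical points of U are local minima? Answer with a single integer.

2

U separates as a function of s plus a function of t, so ∇U=0 decouples.
∂U/∂s = -180(s - 3)(s - 1)(s + 3)(s + 4) = 0 at s ∈ {-4, -3, 1, 3}; ∂U/∂t = -6(t - 3)(t + 1) = 0 at t ∈ {-1, 3}.
The Hessian is diagonal: diag(U_ss, U_tt). Second derivatives: U_ss(-4)=6300, U_ss(-3)=-4320, U_ss(1)=7200, U_ss(3)=-15120; U_tt(-1)=24, U_tt(3)=-24.
Local minima occur where both diagonal entries positive: (-4, -1), (1, -1). Count: 2.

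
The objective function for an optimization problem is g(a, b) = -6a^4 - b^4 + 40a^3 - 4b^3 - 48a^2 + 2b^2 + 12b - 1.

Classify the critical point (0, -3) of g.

The mixed partial ∂²g/∂a∂b is 0, so the Hessian at any point is diag(g_aa, g_bb) = diag(24(-3a^2 + 10a - 4), 4(-3b^2 - 6b + 1)).
At (0, -3): H = diag(-96, -32).
Both eigenvalues are negative, so H is negative definite: a local maximum.

local maximum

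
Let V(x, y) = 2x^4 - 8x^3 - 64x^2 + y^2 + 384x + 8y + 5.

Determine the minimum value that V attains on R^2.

-1547

V(x,y) separates as P(x) + Q(y) + 5, so its minimum is min P + min Q + 5.
P'(x) = 8(x - 4)(x - 3)(x + 4) vanishes at x ∈ {-4, 3, 4}; Q'(y) = 2y + 8 vanishes at y ∈ {-4}.
Local minima of P (where P''>0): P(-4)=-1536, P(4)=512. Local minima of Q: Q(-4)=-16.
So the global minimum of V is P(-4) + Q(-4) + 5 = -1536 − 16 + 5 = -1547, attained at (-4, -4).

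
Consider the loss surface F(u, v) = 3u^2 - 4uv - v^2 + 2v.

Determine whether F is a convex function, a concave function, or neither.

neither

F is quadratic, so its Hessian is the constant matrix H = [[6, -4], [-4, -2]].
det(H) = -28, tr(H) = 4.
det(H) < 0, so H is indefinite: neither convex nor concave.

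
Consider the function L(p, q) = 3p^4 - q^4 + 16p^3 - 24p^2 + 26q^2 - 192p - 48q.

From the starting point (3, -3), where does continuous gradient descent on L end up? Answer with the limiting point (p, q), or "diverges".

(2, 1)

L is separable, so gradient descent decouples: p follows -∂L/∂p, q follows -∂L/∂q.
∂L/∂p = 12(p - 2)(p + 2)(p + 4); at p=3 this is 420, so p decreases.
∂L/∂q = -4(q - 3)(q - 1)(q + 4); at q=-3 this is -96, so q increases.
p converges to its nearest critical value 2 (a local min of the p-part); q converges to 1. The iterate converges to (2, 1).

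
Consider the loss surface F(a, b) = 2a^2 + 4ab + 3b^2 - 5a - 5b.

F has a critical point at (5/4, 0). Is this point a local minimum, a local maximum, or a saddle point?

The Hessian of F is constant: H = [[4, 4], [4, 6]].
det(H) = 4·6 − 4² = 8.
det(H) > 0 and tr(H) = 10 > 0, so H is positive definite and the point is a local minimum.

local minimum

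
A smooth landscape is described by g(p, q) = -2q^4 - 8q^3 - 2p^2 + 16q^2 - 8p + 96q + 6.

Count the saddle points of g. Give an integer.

1

g separates as a function of p plus a function of q, so ∇g=0 decouples.
∂g/∂p = -4(p + 2) = 0 at p ∈ {-2}; ∂g/∂q = -8(q - 2)(q + 2)(q + 3) = 0 at q ∈ {-3, -2, 2}.
The Hessian is diagonal: diag(g_pp, g_qq). Second derivatives: g_pp(-2)=-4; g_qq(-3)=-40, g_qq(-2)=32, g_qq(2)=-160.
Saddle points occur where the two diagonal entries have opposite signs: (-2, -2). Count: 1.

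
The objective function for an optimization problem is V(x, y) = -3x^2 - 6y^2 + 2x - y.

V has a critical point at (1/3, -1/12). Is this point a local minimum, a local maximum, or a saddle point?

The Hessian of V is constant: H = [[-6, 0], [0, -12]].
det(H) = (-6)·(-12) − 0² = 72.
det(H) > 0 and tr(H) = -18 < 0, so H is negative definite and the point is a local maximum.

local maximum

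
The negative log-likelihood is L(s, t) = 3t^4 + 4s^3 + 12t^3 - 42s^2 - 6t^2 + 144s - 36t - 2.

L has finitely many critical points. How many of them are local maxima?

1

L separates as a function of s plus a function of t, so ∇L=0 decouples.
∂L/∂s = 12(s - 4)(s - 3) = 0 at s ∈ {3, 4}; ∂L/∂t = 12(t - 1)(t + 1)(t + 3) = 0 at t ∈ {-3, -1, 1}.
The Hessian is diagonal: diag(L_ss, L_tt). Second derivatives: L_ss(3)=-12, L_ss(4)=12; L_tt(-3)=96, L_tt(-1)=-48, L_tt(1)=96.
Local maxima occur where both diagonal entries negative: (3, -1). Count: 1.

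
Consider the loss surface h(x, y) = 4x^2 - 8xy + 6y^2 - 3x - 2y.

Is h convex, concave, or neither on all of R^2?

h is quadratic, so its Hessian is the constant matrix H = [[8, -8], [-8, 12]].
det(H) = 32, tr(H) = 20.
det(H) > 0 and tr(H) > 0, so H is positive definite everywhere: convex.

convex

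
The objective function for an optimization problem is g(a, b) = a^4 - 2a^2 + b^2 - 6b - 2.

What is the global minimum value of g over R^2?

-12

g(a,b) separates as P(a) + Q(b) − 2, so its minimum is min P + min Q − 2.
P'(a) = 4a(a - 1)(a + 1) vanishes at a ∈ {-1, 0, 1}; Q'(b) = 2b - 6 vanishes at b ∈ {3}.
Local minima of P (where P''>0): P(-1)=-1, P(1)=-1. Local minima of Q: Q(3)=-9.
So the global minimum of g is P(-1) + Q(3) − 2 = -1 − 9 − 2 = -12, attained at (-1, 3).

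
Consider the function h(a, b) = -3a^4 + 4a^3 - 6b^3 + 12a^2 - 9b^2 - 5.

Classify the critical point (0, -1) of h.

The mixed partial ∂²h/∂a∂b is 0, so the Hessian at any point is diag(h_aa, h_bb) = diag(12(-3a^2 + 2a + 2), -18(2b + 1)).
At (0, -1): H = diag(24, 18).
Both eigenvalues are positive, so H is positive definite: a local minimum.

local minimum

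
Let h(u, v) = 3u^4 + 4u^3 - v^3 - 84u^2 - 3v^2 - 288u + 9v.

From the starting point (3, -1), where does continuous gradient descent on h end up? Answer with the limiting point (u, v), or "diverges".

(4, -3)

h is separable, so gradient descent decouples: u follows -∂h/∂u, v follows -∂h/∂v.
∂h/∂u = 12(u - 4)(u + 2)(u + 3); at u=3 this is -360, so u increases.
∂h/∂v = -3(v - 1)(v + 3); at v=-1 this is 12, so v decreases.
u converges to its nearest critical value 4 (a local min of the u-part); v converges to -3. The iterate converges to (4, -3).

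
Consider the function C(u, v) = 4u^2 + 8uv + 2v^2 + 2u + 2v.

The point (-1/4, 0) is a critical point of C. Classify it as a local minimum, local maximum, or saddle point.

saddle point

The Hessian of C is constant: H = [[8, 8], [8, 4]].
det(H) = 8·4 − 8² = -32.
Since det(H) < 0, H is indefinite and the critical point is a saddle point.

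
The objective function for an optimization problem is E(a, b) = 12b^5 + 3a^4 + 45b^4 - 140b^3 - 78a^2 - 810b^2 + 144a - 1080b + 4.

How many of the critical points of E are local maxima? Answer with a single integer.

2

E separates as a function of a plus a function of b, so ∇E=0 decouples.
∂E/∂a = 12(a - 3)(a - 1)(a + 4) = 0 at a ∈ {-4, 1, 3}; ∂E/∂b = 60(b - 3)(b + 1)(b + 2)(b + 3) = 0 at b ∈ {-3, -2, -1, 3}.
The Hessian is diagonal: diag(E_aa, E_bb). Second derivatives: E_aa(-4)=420, E_aa(1)=-120, E_aa(3)=168; E_bb(-3)=-720, E_bb(-2)=300, E_bb(-1)=-480, E_bb(3)=7200.
Local maxima occur where both diagonal entries negative: (1, -3), (1, -1). Count: 2.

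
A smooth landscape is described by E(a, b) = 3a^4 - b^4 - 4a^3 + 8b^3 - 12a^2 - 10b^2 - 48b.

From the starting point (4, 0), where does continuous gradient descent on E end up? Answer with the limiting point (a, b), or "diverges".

(2, 3)

E is separable, so gradient descent decouples: a follows -∂E/∂a, b follows -∂E/∂b.
∂E/∂a = 12a(a - 2)(a + 1); at a=4 this is 480, so a decreases.
∂E/∂b = -4(b - 4)(b - 3)(b + 1); at b=0 this is -48, so b increases.
a converges to its nearest critical value 2 (a local min of the a-part); b converges to 3. The iterate converges to (2, 3).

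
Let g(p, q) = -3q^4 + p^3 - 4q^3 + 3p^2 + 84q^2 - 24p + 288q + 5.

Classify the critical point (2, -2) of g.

The mixed partial ∂²g/∂p∂q is 0, so the Hessian at any point is diag(g_pp, g_qq) = diag(6(p + 1), 12(-3q^2 - 2q + 14)).
At (2, -2): H = diag(18, 72).
Both eigenvalues are positive, so H is positive definite: a local minimum.

local minimum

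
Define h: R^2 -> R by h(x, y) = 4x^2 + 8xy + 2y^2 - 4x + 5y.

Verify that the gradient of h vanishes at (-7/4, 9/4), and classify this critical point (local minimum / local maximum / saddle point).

saddle point

∇h = (8x + 8y - 4, 8x + 4y + 5); substituting (-7/4, 9/4) gives ∇h = (0, 0), so (-7/4, 9/4) is indeed a critical point.
The Hessian of h is constant: H = [[8, 8], [8, 4]].
det(H) = 8·4 − 8² = -32.
Since det(H) < 0, H is indefinite and the critical point is a saddle point.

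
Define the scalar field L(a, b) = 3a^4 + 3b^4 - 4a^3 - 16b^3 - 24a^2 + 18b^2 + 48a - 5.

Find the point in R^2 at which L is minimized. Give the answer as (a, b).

(-2, 3)

L(a,b) separates as P(a) + Q(b) − 5, so its minimum is min P + min Q − 5.
P'(a) = 12(a - 2)(a - 1)(a + 2) vanishes at a ∈ {-2, 1, 2}; Q'(b) = 12b(b - 3)(b - 1) vanishes at b ∈ {0, 1, 3}.
Local minima of P (where P''>0): P(-2)=-112, P(2)=16. Local minima of Q: Q(0)=0, Q(3)=-27.
So the global minimum of L is P(-2) + Q(3) − 5 = -112 − 27 − 5 = -144, attained at (-2, 3).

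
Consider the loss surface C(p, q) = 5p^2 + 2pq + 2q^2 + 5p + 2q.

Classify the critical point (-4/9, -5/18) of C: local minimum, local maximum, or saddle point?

The Hessian of C is constant: H = [[10, 2], [2, 4]].
det(H) = 10·4 − 2² = 36.
det(H) > 0 and tr(H) = 14 > 0, so H is positive definite and the point is a local minimum.

local minimum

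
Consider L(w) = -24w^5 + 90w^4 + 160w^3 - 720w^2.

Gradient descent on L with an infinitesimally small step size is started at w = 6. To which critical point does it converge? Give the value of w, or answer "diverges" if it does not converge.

L'(w) = -120w(w - 3)(w - 2)(w + 2), so L'(6) = -69120.
Gradient descent moves in the -L' direction, i.e. w is increasing.
There is no critical point above w=6, and L' keeps the same sign, so the iterate runs off to +∞.

diverges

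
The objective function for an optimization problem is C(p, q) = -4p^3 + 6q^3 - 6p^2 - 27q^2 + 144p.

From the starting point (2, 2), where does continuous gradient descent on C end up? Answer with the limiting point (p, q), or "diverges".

(-4, 3)

C is separable, so gradient descent decouples: p follows -∂C/∂p, q follows -∂C/∂q.
∂C/∂p = -12(p - 3)(p + 4); at p=2 this is 72, so p decreases.
∂C/∂q = 18q(q - 3); at q=2 this is -36, so q increases.
p converges to its nearest critical value -4 (a local min of the p-part); q converges to 3. The iterate converges to (-4, 3).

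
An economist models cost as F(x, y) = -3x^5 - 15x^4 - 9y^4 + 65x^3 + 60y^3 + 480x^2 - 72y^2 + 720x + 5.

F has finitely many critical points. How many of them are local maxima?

F separates as a function of x plus a function of y, so ∇F=0 decouples.
∂F/∂x = -15(x - 4)(x + 1)(x + 3)(x + 4) = 0 at x ∈ {-4, -3, -1, 4}; ∂F/∂y = -36y(y - 4)(y - 1) = 0 at y ∈ {0, 1, 4}.
The Hessian is diagonal: diag(F_xx, F_yy). Second derivatives: F_xx(-4)=360, F_xx(-3)=-210, F_xx(-1)=450, F_xx(4)=-4200; F_yy(0)=-144, F_yy(1)=108, F_yy(4)=-432.
Local maxima occur where both diagonal entries negative: (-3, 0), (-3, 4), (4, 0), (4, 4). Count: 4.

4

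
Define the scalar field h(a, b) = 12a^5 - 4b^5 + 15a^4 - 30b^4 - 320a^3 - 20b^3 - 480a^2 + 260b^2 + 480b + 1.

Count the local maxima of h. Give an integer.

h separates as a function of a plus a function of b, so ∇h=0 decouples.
∂h/∂a = 60a(a - 4)(a + 1)(a + 4) = 0 at a ∈ {-4, -1, 0, 4}; ∂h/∂b = -20(b - 2)(b + 1)(b + 3)(b + 4) = 0 at b ∈ {-4, -3, -1, 2}.
The Hessian is diagonal: diag(h_aa, h_bb). Second derivatives: h_aa(-4)=-5760, h_aa(-1)=900, h_aa(0)=-960, h_aa(4)=9600; h_bb(-4)=360, h_bb(-3)=-200, h_bb(-1)=360, h_bb(2)=-1800.
Local maxima occur where both diagonal entries negative: (-4, -3), (-4, 2), (0, -3), (0, 2). Count: 4.

4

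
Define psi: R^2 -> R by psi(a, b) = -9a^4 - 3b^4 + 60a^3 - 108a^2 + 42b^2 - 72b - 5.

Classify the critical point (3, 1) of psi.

The mixed partial ∂²psi/∂a∂b is 0, so the Hessian at any point is diag(psi_aa, psi_bb) = diag(36(-3a^2 + 10a - 6), 12(-3b^2 + 7)).
At (3, 1): H = diag(-108, 48).
The eigenvalues have opposite signs, so H is indefinite: a saddle point.

saddle point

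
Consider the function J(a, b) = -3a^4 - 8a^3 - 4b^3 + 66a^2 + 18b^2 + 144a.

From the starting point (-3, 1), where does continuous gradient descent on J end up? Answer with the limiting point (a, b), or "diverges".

(-1, 0)

J is separable, so gradient descent decouples: a follows -∂J/∂a, b follows -∂J/∂b.
∂J/∂a = -12(a - 3)(a + 1)(a + 4); at a=-3 this is -144, so a increases.
∂J/∂b = -12b(b - 3); at b=1 this is 24, so b decreases.
a converges to its nearest critical value -1 (a local min of the a-part); b converges to 0. The iterate converges to (-1, 0).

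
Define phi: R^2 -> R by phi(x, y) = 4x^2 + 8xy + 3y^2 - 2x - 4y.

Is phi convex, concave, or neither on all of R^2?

phi is quadratic, so its Hessian is the constant matrix H = [[8, 8], [8, 6]].
det(H) = -16, tr(H) = 14.
det(H) < 0, so H is indefinite: neither convex nor concave.

neither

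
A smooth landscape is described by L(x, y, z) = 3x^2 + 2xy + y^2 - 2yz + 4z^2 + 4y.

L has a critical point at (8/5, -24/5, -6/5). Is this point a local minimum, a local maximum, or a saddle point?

local minimum

The Hessian is constant: H = [[6, 2, 0], [2, 2, -2], [0, -2, 8]].
Leading principal minors: Δ₁ = 6, Δ₂ = 8, Δ₃ = 40.
All leading minors are positive, so H is positive definite: a local minimum.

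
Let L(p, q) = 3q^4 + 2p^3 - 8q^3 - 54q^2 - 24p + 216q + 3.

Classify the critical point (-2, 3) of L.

The mixed partial ∂²L/∂p∂q is 0, so the Hessian at any point is diag(L_pp, L_qq) = diag(12p, 12(3q^2 - 4q - 9)).
At (-2, 3): H = diag(-24, 72).
The eigenvalues have opposite signs, so H is indefinite: a saddle point.

saddle point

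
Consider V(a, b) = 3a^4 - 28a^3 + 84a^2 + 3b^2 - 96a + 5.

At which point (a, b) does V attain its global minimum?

V(a,b) separates as P(a) + Q(b) + 5, so its minimum is min P + min Q + 5.
P'(a) = 12(a - 4)(a - 2)(a - 1) vanishes at a ∈ {1, 2, 4}; Q'(b) = 6b vanishes at b ∈ {0}.
Local minima of P (where P''>0): P(1)=-37, P(4)=-64. Local minima of Q: Q(0)=0.
So the global minimum of V is P(4) + Q(0) + 5 = -64 + 0 + 5 = -59, attained at (4, 0).

(4, 0)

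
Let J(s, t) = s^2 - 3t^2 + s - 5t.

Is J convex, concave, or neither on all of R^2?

J is quadratic, so its Hessian is the constant matrix H = [[2, 0], [0, -6]].
det(H) = -12, tr(H) = -4.
det(H) < 0, so H is indefinite: neither convex nor concave.

neither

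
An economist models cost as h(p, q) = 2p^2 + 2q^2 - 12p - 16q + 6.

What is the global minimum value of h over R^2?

-44

h(p,q) separates as A(p) + B(q) + 6, so its minimum is min A + min B + 6.
A'(p) = 4p - 12 vanishes at p ∈ {3}; B'(q) = 4q - 16 vanishes at q ∈ {4}.
Local minima of A (where A''>0): A(3)=-18. Local minima of B: B(4)=-32.
So the global minimum of h is A(3) + B(4) + 6 = -18 − 32 + 6 = -44, attained at (3, 4).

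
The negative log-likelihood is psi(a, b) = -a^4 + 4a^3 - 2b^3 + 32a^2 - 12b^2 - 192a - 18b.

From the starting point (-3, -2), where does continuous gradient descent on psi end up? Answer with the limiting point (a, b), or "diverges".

(3, -3)

psi is separable, so gradient descent decouples: a follows -∂psi/∂a, b follows -∂psi/∂b.
∂psi/∂a = -4(a - 4)(a - 3)(a + 4); at a=-3 this is -168, so a increases.
∂psi/∂b = -6(b + 1)(b + 3); at b=-2 this is 6, so b decreases.
a converges to its nearest critical value 3 (a local min of the a-part); b converges to -3. The iterate converges to (3, -3).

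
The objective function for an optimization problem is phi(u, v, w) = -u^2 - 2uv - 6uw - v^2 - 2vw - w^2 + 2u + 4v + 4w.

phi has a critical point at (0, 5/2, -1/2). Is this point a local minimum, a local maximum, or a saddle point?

saddle point

The Hessian is constant: H = [[-2, -2, -6], [-2, -2, -2], [-6, -2, -2]].
Leading principal minors: Δ₁ = -2, Δ₂ = 0, Δ₃ = 32.
The minors fit neither the all-positive nor the alternating-sign pattern, so H is indefinite: a saddle point.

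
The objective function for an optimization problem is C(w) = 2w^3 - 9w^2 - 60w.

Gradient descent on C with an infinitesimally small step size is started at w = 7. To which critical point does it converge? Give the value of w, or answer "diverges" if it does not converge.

5

C'(w) = 6(w - 5)(w + 2), so C'(7) = 108.
Gradient descent moves in the -C' direction, i.e. w is decreasing.
The nearest critical point in that direction is w = 5, where C'' = 42 > 0 (a local minimum). The iterate converges there.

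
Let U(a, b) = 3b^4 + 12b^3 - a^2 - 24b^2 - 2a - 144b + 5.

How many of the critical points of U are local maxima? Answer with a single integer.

1

U separates as a function of a plus a function of b, so ∇U=0 decouples.
∂U/∂a = -2(a + 1) = 0 at a ∈ {-1}; ∂U/∂b = 12(b - 2)(b + 2)(b + 3) = 0 at b ∈ {-3, -2, 2}.
The Hessian is diagonal: diag(U_aa, U_bb). Second derivatives: U_aa(-1)=-2; U_bb(-3)=60, U_bb(-2)=-48, U_bb(2)=240.
Local maxima occur where both diagonal entries negative: (-1, -2). Count: 1.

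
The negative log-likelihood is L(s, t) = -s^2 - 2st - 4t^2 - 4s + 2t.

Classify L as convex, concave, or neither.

concave

L is quadratic, so its Hessian is the constant matrix H = [[-2, -2], [-2, -8]].
det(H) = 12, tr(H) = -10.
det(H) > 0 and tr(H) < 0, so H is negative definite everywhere: concave.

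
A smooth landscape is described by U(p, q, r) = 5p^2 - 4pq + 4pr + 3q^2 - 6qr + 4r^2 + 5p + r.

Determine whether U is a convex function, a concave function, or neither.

U is quadratic, so its Hessian is the constant matrix H = [[10, -4, 4], [-4, 6, -6], [4, -6, 8]].
Leading principal minors: 10, 44, 88.
All positive ⇒ H ≻ 0 ⇒ convex.

convex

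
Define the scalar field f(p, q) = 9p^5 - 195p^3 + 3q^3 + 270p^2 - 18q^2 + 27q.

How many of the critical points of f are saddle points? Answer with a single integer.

4

f separates as a function of p plus a function of q, so ∇f=0 decouples.
∂f/∂p = 45p(p - 3)(p - 1)(p + 4) = 0 at p ∈ {-4, 0, 1, 3}; ∂f/∂q = 9(q - 3)(q - 1) = 0 at q ∈ {1, 3}.
The Hessian is diagonal: diag(f_pp, f_qq). Second derivatives: f_pp(-4)=-6300, f_pp(0)=540, f_pp(1)=-450, f_pp(3)=1890; f_qq(1)=-18, f_qq(3)=18.
Saddle points occur where the two diagonal entries have opposite signs: (-4, 3), (0, 1), (1, 3), (3, 1). Count: 4.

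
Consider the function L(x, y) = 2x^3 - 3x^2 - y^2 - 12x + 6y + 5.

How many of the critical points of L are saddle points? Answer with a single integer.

L separates as a function of x plus a function of y, so ∇L=0 decouples.
∂L/∂x = 6(x - 2)(x + 1) = 0 at x ∈ {-1, 2}; ∂L/∂y = -2(y - 3) = 0 at y ∈ {3}.
The Hessian is diagonal: diag(L_xx, L_yy). Second derivatives: L_xx(-1)=-18, L_xx(2)=18; L_yy(3)=-2.
Saddle points occur where the two diagonal entries have opposite signs: (2, 3). Count: 1.

1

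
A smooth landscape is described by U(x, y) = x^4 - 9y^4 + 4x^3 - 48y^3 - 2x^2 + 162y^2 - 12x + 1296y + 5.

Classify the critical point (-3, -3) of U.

local minimum

The mixed partial ∂²U/∂x∂y is 0, so the Hessian at any point is diag(U_xx, U_yy) = diag(4(3x^2 + 6x - 1), 36(-3y^2 - 8y + 9)).
At (-3, -3): H = diag(32, 216).
Both eigenvalues are positive, so H is positive definite: a local minimum.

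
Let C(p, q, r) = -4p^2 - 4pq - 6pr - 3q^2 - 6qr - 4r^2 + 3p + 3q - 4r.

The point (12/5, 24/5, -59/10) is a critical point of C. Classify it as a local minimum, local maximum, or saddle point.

local maximum

The Hessian is constant: H = [[-8, -4, -6], [-4, -6, -6], [-6, -6, -8]].
Leading principal minors: Δ₁ = -8, Δ₂ = 32, Δ₃ = -40.
The minors alternate sign starting negative (−, +, −), so H is negative definite: a local maximum.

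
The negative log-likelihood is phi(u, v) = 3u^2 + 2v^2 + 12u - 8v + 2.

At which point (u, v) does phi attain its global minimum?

phi(u,v) separates as P(u) + Q(v) + 2, so its minimum is min P + min Q + 2.
P'(u) = 6u + 12 vanishes at u ∈ {-2}; Q'(v) = 4v - 8 vanishes at v ∈ {2}.
Local minima of P (where P''>0): P(-2)=-12. Local minima of Q: Q(2)=-8.
So the global minimum of phi is P(-2) + Q(2) + 2 = -12 − 8 + 2 = -18, attained at (-2, 2).

(-2, 2)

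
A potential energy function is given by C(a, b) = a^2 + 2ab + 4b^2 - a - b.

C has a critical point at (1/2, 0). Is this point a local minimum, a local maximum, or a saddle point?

local minimum

The Hessian of C is constant: H = [[2, 2], [2, 8]].
det(H) = 2·8 − 2² = 12.
det(H) > 0 and tr(H) = 10 > 0, so H is positive definite and the point is a local minimum.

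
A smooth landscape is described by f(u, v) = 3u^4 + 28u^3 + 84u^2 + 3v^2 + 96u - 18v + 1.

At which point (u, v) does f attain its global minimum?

f(u,v) separates as P(u) + Q(v) + 1, so its minimum is min P + min Q + 1.
P'(u) = 12(u + 1)(u + 2)(u + 4) vanishes at u ∈ {-4, -2, -1}; Q'(v) = 6v - 18 vanishes at v ∈ {3}.
Local minima of P (where P''>0): P(-4)=-64, P(-1)=-37. Local minima of Q: Q(3)=-27.
So the global minimum of f is P(-4) + Q(3) + 1 = -64 − 27 + 1 = -90, attained at (-4, 3).

(-4, 3)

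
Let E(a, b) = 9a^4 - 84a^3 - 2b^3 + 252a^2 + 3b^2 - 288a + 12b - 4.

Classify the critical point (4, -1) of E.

local minimum

The mixed partial ∂²E/∂a∂b is 0, so the Hessian at any point is diag(E_aa, E_bb) = diag(36(3a^2 - 14a + 14), 6(-2b + 1)).
At (4, -1): H = diag(216, 18).
Both eigenvalues are positive, so H is positive definite: a local minimum.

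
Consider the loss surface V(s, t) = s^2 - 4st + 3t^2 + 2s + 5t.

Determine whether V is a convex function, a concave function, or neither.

V is quadratic, so its Hessian is the constant matrix H = [[2, -4], [-4, 6]].
det(H) = -4, tr(H) = 8.
det(H) < 0, so H is indefinite: neither convex nor concave.

neither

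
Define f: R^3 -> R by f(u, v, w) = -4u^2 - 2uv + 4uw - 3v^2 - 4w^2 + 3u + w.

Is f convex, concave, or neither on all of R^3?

concave

f is quadratic, so its Hessian is the constant matrix H = [[-8, -2, 4], [-2, -6, 0], [4, 0, -8]].
Leading principal minors: -8, 44, -256.
Signs alternate −, +, − ⇒ H ≺ 0 ⇒ concave.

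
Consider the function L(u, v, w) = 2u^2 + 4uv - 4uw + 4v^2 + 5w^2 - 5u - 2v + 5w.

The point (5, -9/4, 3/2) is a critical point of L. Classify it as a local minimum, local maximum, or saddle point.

The Hessian is constant: H = [[4, 4, -4], [4, 8, 0], [-4, 0, 10]].
Leading principal minors: Δ₁ = 4, Δ₂ = 16, Δ₃ = 32.
All leading minors are positive, so H is positive definite: a local minimum.

local minimum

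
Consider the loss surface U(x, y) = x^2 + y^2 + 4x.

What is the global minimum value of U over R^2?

-4

U(x,y) separates as P(x) + Q(y), so its minimum is min P + min Q.
P'(x) = 2x + 4 vanishes at x ∈ {-2}; Q'(y) = 2y vanishes at y ∈ {0}.
Local minima of P (where P''>0): P(-2)=-4. Local minima of Q: Q(0)=0.
So the global minimum of U is P(-2) + Q(0) = -4 + 0 = -4, attained at (-2, 0).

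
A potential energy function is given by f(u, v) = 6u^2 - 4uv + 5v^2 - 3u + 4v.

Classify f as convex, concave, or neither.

f is quadratic, so its Hessian is the constant matrix H = [[12, -4], [-4, 10]].
det(H) = 104, tr(H) = 22.
det(H) > 0 and tr(H) > 0, so H is positive definite everywhere: convex.

convex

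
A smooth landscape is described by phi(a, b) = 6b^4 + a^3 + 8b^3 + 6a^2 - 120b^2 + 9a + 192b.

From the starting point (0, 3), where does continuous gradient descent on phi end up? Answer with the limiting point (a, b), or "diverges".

(-1, 2)

phi is separable, so gradient descent decouples: a follows -∂phi/∂a, b follows -∂phi/∂b.
∂phi/∂a = 3(a + 1)(a + 3); at a=0 this is 9, so a decreases.
∂phi/∂b = 24(b - 2)(b - 1)(b + 4); at b=3 this is 336, so b decreases.
a converges to its nearest critical value -1 (a local min of the a-part); b converges to 2. The iterate converges to (-1, 2).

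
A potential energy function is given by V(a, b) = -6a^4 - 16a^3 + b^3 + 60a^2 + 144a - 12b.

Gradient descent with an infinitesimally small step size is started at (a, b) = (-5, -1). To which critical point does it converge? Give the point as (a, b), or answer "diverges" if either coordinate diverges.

diverges

V is separable, so gradient descent decouples: a follows -∂V/∂a, b follows -∂V/∂b.
∂V/∂a = -24(a - 2)(a + 1)(a + 3); at a=-5 this is 1344, so a decreases.
∂V/∂b = 3(b - 2)(b + 2); at b=-1 this is -9, so b increases.
The a-coordinate has no critical point in that direction and runs off to infinity.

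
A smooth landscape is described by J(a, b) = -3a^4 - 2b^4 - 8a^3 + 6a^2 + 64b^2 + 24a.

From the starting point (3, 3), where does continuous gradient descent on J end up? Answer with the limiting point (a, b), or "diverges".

diverges

J is separable, so gradient descent decouples: a follows -∂J/∂a, b follows -∂J/∂b.
∂J/∂a = -12(a - 1)(a + 1)(a + 2); at a=3 this is -480, so a increases.
∂J/∂b = -8b(b - 4)(b + 4); at b=3 this is 168, so b decreases.
The a-coordinate has no critical point in that direction and runs off to infinity.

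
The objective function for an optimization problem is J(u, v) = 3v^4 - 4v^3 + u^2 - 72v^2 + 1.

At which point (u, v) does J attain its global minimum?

J(u,v) separates as P(u) + Q(v) + 1, so its minimum is min P + min Q + 1.
P'(u) = 2u vanishes at u ∈ {0}; Q'(v) = 12v(v - 4)(v + 3) vanishes at v ∈ {-3, 0, 4}.
Local minima of P (where P''>0): P(0)=0. Local minima of Q: Q(-3)=-297, Q(4)=-640.
So the global minimum of J is P(0) + Q(4) + 1 = 0 − 640 + 1 = -639, attained at (0, 4).

(0, 4)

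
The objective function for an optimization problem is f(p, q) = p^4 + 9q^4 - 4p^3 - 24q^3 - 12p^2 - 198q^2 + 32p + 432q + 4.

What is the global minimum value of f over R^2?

-1761

f(p,q) separates as A(p) + B(q) + 4, so its minimum is min A + min B + 4.
A'(p) = 4(p - 4)(p - 1)(p + 2) vanishes at p ∈ {-2, 1, 4}; B'(q) = 36(q - 4)(q - 1)(q + 3) vanishes at q ∈ {-3, 1, 4}.
Local minima of A (where A''>0): A(-2)=-64, A(4)=-64. Local minima of B: B(-3)=-1701, B(4)=-672.
So the global minimum of f is A(-2) + B(-3) + 4 = -64 − 1701 + 4 = -1761, attained at (-2, -3).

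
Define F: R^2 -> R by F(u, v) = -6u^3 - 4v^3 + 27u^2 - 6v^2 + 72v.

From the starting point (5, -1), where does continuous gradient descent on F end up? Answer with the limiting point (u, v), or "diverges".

F is separable, so gradient descent decouples: u follows -∂F/∂u, v follows -∂F/∂v.
∂F/∂u = -18u(u - 3); at u=5 this is -180, so u increases.
∂F/∂v = -12(v - 2)(v + 3); at v=-1 this is 72, so v decreases.
The u-coordinate has no critical point in that direction and runs off to infinity.

diverges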